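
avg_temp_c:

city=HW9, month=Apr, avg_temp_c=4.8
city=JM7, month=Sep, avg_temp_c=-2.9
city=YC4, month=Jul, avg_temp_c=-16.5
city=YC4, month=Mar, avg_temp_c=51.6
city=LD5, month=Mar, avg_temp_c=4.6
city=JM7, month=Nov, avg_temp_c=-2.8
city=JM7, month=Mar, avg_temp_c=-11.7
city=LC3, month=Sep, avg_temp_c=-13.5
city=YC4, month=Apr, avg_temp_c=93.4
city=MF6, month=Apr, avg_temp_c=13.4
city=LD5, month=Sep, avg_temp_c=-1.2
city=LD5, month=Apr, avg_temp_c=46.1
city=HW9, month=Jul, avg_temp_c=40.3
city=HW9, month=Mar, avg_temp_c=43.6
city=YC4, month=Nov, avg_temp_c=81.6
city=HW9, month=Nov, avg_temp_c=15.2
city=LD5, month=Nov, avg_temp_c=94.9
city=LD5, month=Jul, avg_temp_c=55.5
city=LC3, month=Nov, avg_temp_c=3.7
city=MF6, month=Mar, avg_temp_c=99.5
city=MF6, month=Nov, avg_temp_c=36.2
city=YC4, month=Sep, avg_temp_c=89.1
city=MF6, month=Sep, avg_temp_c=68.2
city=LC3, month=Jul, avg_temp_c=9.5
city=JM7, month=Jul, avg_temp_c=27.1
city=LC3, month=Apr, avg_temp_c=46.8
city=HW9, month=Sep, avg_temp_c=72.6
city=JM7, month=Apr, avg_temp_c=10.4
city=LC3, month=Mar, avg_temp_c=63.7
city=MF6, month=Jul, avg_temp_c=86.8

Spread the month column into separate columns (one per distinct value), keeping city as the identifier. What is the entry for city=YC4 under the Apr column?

93.4

Wide layout: rows indexed by city, columns are the 5 distinct month values (Apr, Sep, Jul, Mar, Nov).
Cell (city=YC4, month=Apr) draws from the long row where city=YC4 and month=Apr, which has avg_temp_c=93.4.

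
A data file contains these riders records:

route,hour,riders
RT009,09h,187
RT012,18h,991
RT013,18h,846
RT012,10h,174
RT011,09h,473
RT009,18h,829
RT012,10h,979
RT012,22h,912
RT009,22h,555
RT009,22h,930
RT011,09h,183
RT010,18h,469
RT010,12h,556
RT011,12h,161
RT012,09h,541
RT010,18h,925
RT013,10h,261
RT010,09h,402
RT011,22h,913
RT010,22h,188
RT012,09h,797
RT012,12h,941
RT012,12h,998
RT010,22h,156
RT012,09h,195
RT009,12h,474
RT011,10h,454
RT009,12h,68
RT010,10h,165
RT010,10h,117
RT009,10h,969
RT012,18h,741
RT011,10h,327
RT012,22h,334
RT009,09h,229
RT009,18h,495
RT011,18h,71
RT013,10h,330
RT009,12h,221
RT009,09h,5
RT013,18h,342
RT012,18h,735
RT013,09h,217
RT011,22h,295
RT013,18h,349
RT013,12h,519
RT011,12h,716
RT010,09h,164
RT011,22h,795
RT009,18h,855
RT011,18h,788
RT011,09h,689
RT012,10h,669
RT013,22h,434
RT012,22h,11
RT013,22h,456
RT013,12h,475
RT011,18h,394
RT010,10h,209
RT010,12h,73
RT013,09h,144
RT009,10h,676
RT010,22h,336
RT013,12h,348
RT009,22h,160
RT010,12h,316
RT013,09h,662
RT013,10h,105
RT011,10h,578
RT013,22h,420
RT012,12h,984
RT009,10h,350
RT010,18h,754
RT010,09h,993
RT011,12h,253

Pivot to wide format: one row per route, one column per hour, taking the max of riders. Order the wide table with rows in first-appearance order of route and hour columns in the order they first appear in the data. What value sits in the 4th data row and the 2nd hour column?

788

With rows in first-appearance order of route, row 4 is route=RT011. hour columns in first-appearance order: 09h, 18h, 10h, 22h, 12h; column 2 is 18h.
Long rows with route=RT011, hour=18h: max(71, 788, 394) = 788.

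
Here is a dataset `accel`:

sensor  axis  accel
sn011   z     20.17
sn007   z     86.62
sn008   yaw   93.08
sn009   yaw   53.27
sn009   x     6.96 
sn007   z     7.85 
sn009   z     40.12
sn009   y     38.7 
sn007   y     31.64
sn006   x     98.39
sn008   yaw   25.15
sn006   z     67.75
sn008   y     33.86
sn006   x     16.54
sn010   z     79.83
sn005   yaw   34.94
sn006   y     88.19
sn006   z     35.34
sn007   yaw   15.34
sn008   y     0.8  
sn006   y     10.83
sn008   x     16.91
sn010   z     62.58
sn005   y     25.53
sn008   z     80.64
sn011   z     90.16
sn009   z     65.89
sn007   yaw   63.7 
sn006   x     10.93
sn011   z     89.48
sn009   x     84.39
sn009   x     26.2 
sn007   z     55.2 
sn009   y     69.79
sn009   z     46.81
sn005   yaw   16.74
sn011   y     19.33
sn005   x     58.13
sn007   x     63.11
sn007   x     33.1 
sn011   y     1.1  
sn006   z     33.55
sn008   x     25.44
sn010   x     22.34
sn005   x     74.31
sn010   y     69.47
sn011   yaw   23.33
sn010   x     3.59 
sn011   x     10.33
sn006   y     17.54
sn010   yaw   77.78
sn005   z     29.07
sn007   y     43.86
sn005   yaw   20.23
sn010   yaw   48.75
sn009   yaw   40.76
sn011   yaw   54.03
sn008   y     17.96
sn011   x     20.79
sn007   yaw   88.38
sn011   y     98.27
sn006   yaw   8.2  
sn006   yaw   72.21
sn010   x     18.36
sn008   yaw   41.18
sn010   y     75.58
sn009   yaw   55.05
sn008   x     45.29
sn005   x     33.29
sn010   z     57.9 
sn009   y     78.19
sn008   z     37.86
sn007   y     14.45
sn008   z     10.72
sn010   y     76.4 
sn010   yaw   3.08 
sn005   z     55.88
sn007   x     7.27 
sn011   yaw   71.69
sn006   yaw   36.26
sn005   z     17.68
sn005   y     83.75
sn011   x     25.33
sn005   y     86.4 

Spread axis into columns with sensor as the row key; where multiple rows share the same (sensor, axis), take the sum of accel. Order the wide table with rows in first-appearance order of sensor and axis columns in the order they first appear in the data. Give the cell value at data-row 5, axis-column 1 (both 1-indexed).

136.64

With rows in first-appearance order of sensor, row 5 is sensor=sn006. axis columns in first-appearance order: z, yaw, x, y; column 1 is z.
Long rows with sensor=sn006, axis=z: 67.75 + 35.34 + 33.55 = 136.64.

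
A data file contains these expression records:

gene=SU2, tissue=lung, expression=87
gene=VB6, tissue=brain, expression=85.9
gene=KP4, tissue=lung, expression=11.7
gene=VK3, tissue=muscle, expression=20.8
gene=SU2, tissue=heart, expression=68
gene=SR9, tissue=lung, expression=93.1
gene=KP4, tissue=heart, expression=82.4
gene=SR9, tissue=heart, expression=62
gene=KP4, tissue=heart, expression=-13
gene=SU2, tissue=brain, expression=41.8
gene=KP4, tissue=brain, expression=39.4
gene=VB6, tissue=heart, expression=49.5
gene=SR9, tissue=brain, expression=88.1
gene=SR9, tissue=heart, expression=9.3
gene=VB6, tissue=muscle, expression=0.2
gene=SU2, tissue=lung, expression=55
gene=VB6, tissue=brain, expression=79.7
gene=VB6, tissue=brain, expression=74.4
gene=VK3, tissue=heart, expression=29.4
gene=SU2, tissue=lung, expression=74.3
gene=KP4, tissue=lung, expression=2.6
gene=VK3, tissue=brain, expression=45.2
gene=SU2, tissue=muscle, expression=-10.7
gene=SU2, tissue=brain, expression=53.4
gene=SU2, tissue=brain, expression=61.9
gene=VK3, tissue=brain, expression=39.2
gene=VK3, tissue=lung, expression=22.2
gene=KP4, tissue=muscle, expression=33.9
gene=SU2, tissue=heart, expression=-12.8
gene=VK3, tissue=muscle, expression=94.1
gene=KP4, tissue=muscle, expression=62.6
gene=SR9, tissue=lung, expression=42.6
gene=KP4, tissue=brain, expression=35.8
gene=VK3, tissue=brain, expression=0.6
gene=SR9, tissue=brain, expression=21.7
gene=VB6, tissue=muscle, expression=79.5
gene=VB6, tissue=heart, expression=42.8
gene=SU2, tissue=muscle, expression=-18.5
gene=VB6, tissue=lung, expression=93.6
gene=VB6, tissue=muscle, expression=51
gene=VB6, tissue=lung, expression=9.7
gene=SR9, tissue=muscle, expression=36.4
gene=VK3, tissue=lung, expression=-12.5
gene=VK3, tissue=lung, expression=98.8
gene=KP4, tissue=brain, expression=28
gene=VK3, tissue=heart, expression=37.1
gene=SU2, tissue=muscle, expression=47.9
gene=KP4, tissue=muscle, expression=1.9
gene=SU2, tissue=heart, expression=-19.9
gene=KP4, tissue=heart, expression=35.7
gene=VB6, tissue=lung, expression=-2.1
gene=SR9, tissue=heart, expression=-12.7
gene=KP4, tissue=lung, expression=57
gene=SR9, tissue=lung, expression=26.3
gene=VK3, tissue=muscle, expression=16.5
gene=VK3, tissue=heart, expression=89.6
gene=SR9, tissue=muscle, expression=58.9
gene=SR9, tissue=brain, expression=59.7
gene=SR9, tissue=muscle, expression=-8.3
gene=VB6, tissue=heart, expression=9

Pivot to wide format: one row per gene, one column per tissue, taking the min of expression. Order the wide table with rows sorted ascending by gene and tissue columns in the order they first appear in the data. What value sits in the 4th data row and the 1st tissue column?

-2.1

With rows sorted ascending by gene, row 4 is gene=VB6. tissue columns in first-appearance order: lung, brain, muscle, heart; column 1 is lung.
Long rows with gene=VB6, tissue=lung: min(93.6, 9.7, -2.1) = -2.1.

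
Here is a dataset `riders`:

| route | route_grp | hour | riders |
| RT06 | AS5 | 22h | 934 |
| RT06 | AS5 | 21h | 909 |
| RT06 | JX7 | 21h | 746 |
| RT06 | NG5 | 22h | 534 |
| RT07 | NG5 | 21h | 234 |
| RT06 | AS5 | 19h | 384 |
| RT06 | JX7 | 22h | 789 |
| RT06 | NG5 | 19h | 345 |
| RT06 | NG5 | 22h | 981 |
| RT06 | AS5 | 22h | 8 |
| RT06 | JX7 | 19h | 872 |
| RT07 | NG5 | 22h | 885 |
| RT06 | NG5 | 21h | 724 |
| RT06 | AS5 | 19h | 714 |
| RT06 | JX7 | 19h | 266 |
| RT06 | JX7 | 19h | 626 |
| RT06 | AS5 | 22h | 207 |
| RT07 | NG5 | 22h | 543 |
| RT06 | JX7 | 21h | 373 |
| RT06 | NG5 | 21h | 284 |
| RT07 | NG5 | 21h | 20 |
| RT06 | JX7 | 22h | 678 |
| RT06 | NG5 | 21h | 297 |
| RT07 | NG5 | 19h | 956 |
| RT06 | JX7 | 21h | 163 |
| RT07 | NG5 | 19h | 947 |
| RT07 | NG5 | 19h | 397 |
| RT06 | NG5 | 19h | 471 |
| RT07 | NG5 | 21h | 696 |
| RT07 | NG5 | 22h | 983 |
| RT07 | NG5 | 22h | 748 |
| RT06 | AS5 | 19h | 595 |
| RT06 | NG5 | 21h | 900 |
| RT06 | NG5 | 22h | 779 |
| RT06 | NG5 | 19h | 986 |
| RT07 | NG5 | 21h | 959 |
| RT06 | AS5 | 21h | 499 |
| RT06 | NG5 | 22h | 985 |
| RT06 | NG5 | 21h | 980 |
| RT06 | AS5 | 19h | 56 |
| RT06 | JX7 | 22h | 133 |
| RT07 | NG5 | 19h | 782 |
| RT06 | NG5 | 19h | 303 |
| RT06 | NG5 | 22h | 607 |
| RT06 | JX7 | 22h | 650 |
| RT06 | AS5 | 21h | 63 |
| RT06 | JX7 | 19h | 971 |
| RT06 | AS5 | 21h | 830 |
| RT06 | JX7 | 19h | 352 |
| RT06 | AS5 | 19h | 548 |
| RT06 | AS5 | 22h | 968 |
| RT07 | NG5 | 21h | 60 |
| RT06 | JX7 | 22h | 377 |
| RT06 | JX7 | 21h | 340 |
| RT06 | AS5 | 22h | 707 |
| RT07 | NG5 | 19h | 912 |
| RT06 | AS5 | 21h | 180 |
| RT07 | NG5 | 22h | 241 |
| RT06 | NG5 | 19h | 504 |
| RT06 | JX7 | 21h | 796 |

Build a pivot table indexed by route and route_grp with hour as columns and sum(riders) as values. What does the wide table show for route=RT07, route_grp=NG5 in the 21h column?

Rows with route=RT07, route_grp=NG5 and hour=21h: riders values are 234, 20, 696, 959, 60.
234 + 20 + 696 + 959 + 60 = 1969.

1969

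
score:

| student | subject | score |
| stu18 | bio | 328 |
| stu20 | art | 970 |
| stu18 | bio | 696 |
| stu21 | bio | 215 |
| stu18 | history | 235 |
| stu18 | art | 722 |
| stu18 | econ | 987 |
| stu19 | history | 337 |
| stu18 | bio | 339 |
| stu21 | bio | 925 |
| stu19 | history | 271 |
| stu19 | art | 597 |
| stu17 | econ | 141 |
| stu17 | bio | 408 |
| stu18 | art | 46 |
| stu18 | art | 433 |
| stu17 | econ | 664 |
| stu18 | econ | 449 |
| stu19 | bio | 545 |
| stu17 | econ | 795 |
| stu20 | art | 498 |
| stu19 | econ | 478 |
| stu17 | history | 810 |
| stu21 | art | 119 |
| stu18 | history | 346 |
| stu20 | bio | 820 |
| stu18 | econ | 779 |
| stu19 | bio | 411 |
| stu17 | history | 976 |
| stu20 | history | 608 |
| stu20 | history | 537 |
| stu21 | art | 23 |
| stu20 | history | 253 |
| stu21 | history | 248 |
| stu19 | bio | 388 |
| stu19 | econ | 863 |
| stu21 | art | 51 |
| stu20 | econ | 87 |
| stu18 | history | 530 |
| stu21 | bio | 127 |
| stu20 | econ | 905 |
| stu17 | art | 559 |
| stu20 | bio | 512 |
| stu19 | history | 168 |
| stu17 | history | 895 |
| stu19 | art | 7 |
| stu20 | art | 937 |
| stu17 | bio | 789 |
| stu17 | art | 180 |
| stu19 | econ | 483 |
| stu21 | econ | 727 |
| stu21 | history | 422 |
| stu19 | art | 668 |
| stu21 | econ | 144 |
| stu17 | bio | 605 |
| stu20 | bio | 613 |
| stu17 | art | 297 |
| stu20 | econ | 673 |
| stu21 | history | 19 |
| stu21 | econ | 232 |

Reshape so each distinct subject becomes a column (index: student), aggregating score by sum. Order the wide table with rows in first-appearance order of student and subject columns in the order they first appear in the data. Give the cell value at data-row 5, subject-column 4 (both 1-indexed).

1600

With rows in first-appearance order of student, row 5 is student=stu17. subject columns in first-appearance order: bio, art, history, econ; column 4 is econ.
Long rows with student=stu17, subject=econ: 141 + 664 + 795 = 1600.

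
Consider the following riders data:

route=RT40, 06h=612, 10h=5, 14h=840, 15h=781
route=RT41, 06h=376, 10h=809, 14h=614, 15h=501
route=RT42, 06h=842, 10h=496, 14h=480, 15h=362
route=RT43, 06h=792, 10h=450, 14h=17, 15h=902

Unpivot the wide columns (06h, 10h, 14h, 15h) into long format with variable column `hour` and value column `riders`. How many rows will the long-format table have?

4 route values × 4 melted columns = 16 rows.

16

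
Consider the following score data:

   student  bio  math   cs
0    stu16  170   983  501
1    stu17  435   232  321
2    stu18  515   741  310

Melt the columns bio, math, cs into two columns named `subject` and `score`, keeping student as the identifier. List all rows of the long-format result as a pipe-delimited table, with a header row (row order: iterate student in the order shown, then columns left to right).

| student | subject | score |
| stu16 | bio | 170 |
| stu16 | math | 983 |
| stu16 | cs | 501 |
| stu17 | bio | 435 |
| stu17 | math | 232 |
| stu17 | cs | 321 |
| stu18 | bio | 515 |
| stu18 | math | 741 |
| stu18 | cs | 310 |

Each (student, column) pair becomes one row: 3 × 3 = 9 rows.
For example, (stu16, bio) → score=170.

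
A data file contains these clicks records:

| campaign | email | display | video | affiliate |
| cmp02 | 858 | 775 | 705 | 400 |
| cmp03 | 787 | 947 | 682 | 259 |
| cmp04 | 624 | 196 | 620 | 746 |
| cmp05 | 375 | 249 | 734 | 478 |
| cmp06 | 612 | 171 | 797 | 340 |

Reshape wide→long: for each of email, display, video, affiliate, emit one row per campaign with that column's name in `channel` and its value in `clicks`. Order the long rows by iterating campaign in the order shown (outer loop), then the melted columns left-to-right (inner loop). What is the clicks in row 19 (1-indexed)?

20 rows total (5 × 4). Row 19: index ⌊(19-1)/4⌋ = 4 into campaign → cmp06; (19-1) mod 4 = 2 into the melted columns → video.
So row 19 is (cmp06, video, 797); clicks = 797.

797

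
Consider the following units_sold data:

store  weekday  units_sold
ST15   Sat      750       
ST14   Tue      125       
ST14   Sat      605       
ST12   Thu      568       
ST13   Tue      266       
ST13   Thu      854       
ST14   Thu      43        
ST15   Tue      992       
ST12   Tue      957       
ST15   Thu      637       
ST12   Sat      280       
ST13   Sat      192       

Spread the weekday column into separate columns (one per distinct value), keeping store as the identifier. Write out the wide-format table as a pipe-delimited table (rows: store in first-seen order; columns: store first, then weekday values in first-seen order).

| store | Sat | Tue | Thu |
| ST15 | 750 | 992 | 637 |
| ST14 | 605 | 125 | 43 |
| ST12 | 280 | 957 | 568 |
| ST13 | 192 | 266 | 854 |

Columns: store plus the 3 distinct weekday values (Sat, Tue, Thu).
For example, row ST15 column Sat takes units_sold=750 from the long row (ST15, Sat).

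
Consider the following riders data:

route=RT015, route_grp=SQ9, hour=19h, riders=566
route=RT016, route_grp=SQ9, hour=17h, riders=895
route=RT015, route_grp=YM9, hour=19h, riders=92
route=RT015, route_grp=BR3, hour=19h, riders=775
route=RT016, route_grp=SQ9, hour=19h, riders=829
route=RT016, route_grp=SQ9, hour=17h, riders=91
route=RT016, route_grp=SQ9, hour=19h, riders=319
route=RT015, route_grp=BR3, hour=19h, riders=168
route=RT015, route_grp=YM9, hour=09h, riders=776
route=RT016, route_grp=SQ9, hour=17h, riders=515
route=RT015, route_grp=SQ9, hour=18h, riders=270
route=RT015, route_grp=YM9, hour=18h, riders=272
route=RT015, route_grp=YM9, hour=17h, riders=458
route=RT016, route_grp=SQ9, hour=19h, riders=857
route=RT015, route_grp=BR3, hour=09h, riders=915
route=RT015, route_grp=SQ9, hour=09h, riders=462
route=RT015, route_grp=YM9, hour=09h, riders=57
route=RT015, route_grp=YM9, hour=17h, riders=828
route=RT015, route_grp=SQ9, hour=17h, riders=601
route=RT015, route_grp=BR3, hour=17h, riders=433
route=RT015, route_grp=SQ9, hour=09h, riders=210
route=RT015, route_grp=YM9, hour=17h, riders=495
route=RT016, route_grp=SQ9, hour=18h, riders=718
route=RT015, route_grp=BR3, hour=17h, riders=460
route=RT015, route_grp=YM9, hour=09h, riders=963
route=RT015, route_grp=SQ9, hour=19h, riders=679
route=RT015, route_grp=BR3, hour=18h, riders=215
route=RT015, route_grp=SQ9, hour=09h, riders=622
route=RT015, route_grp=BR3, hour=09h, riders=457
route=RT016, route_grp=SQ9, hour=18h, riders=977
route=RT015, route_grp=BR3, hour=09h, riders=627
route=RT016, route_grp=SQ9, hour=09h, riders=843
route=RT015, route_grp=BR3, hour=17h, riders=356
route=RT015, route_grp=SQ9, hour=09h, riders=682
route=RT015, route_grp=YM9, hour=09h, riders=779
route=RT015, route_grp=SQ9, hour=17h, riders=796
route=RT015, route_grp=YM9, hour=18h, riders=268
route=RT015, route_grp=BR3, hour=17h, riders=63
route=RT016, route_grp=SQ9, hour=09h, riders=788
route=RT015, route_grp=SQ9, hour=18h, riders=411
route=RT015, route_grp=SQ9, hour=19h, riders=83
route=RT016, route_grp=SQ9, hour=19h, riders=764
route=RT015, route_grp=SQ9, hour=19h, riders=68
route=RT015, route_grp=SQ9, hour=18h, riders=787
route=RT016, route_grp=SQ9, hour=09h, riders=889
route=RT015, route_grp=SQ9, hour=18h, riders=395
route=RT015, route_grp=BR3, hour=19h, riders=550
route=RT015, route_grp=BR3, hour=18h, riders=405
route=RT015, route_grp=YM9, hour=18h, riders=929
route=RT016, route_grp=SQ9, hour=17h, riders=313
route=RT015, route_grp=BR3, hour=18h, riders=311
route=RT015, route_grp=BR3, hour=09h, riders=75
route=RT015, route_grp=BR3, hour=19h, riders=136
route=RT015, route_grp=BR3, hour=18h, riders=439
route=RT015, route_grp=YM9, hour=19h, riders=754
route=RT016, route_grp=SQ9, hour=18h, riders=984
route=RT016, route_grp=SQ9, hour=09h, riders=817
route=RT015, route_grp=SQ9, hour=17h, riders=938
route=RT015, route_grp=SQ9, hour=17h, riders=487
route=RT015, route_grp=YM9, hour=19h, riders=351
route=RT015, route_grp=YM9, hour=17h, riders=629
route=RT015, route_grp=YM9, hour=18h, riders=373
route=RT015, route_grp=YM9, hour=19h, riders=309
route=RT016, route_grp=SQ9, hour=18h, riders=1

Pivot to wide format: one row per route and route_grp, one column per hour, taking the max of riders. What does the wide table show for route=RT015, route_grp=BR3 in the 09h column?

915

Rows with route=RT015, route_grp=BR3 and hour=09h: riders values are 915, 457, 627, 75.
max(915, 457, 627, 75) = 915.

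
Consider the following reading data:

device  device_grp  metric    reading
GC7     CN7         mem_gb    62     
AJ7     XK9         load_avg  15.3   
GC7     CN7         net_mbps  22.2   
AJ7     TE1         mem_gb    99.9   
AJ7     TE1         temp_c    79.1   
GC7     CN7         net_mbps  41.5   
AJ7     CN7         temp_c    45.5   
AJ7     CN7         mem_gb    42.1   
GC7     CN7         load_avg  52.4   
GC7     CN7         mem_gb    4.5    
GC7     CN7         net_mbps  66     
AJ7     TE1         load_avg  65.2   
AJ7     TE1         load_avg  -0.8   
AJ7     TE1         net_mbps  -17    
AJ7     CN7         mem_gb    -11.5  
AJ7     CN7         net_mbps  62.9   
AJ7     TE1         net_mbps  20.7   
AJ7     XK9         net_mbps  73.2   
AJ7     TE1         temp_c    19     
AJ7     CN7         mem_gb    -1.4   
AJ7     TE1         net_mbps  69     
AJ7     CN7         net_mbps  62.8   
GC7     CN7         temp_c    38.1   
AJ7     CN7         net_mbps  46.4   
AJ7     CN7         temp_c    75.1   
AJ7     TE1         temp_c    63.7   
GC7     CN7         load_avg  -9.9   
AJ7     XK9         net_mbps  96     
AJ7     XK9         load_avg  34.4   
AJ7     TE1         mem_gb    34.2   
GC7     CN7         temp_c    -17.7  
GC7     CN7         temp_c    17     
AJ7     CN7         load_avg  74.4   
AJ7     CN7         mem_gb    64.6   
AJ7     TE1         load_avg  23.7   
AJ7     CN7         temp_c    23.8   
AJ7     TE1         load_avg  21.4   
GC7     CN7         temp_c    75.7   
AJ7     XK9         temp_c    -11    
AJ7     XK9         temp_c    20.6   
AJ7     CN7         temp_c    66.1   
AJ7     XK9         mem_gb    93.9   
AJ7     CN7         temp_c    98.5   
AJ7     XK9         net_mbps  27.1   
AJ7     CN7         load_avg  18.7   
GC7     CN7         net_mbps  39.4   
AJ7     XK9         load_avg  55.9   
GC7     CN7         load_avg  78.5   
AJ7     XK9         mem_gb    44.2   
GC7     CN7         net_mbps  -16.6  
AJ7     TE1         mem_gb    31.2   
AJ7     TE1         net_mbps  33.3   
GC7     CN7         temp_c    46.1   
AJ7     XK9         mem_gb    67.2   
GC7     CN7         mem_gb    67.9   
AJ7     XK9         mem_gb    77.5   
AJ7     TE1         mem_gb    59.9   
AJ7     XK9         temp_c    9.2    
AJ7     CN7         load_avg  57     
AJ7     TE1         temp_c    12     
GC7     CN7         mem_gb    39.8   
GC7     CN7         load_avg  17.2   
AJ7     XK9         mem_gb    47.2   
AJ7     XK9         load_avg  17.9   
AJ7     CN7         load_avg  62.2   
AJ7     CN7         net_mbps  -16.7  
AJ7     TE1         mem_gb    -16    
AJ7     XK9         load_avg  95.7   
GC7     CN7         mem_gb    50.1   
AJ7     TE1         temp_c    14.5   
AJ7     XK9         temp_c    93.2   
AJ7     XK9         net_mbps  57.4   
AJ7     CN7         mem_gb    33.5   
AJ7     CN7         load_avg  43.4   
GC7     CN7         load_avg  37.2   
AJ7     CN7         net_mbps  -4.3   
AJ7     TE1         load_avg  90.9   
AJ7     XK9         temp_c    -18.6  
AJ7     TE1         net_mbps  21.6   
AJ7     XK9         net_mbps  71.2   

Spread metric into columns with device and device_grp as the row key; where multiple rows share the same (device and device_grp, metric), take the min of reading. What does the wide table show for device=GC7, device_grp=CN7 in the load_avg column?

-9.9

Rows with device=GC7, device_grp=CN7 and metric=load_avg: reading values are 52.4, -9.9, 78.5, 17.2, 37.2.
min(52.4, -9.9, 78.5, 17.2, 37.2) = -9.9.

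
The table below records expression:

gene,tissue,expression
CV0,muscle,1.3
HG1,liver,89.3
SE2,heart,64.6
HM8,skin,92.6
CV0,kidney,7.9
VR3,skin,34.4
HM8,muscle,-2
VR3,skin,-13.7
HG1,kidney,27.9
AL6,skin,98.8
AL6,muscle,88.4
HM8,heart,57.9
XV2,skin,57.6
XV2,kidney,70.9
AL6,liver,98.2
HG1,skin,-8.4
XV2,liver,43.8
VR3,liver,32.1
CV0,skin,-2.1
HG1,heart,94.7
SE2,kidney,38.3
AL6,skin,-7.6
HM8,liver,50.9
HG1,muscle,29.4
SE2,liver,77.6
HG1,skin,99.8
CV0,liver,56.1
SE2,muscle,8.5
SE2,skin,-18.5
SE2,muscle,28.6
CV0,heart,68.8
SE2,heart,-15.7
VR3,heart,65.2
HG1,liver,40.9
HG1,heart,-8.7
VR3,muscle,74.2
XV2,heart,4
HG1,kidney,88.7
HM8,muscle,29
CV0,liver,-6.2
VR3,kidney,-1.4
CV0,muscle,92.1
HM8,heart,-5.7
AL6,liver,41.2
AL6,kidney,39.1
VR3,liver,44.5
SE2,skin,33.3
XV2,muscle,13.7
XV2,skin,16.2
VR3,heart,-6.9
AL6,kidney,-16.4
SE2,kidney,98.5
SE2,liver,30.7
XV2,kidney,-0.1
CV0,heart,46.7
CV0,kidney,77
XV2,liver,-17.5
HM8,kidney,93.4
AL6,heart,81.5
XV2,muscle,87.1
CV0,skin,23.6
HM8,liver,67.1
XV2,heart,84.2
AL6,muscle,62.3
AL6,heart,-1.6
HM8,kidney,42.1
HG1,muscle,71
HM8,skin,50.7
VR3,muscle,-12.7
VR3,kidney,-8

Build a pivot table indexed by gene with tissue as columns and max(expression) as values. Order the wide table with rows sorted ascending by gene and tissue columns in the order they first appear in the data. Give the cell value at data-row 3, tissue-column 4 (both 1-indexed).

With rows sorted ascending by gene, row 3 is gene=HG1. tissue columns in first-appearance order: muscle, liver, heart, skin, kidney; column 4 is skin.
Long rows with gene=HG1, tissue=skin: max(-8.4, 99.8) = 99.8.

99.8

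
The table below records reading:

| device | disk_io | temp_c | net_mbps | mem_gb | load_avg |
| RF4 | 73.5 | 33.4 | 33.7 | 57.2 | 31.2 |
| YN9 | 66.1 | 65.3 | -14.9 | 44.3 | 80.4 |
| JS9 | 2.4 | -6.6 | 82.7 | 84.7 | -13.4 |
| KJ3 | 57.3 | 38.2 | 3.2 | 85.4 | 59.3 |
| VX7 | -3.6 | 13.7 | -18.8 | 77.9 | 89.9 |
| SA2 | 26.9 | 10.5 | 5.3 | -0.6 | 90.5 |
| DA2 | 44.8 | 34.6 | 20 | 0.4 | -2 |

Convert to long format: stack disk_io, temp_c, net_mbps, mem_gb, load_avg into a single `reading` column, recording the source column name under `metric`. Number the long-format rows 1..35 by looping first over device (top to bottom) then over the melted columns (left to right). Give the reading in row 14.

35 rows total (7 × 5). Row 14: index ⌊(14-1)/5⌋ = 2 into device → JS9; (14-1) mod 5 = 3 into the melted columns → mem_gb.
So row 14 is (JS9, mem_gb, 84.7); reading = 84.7.

84.7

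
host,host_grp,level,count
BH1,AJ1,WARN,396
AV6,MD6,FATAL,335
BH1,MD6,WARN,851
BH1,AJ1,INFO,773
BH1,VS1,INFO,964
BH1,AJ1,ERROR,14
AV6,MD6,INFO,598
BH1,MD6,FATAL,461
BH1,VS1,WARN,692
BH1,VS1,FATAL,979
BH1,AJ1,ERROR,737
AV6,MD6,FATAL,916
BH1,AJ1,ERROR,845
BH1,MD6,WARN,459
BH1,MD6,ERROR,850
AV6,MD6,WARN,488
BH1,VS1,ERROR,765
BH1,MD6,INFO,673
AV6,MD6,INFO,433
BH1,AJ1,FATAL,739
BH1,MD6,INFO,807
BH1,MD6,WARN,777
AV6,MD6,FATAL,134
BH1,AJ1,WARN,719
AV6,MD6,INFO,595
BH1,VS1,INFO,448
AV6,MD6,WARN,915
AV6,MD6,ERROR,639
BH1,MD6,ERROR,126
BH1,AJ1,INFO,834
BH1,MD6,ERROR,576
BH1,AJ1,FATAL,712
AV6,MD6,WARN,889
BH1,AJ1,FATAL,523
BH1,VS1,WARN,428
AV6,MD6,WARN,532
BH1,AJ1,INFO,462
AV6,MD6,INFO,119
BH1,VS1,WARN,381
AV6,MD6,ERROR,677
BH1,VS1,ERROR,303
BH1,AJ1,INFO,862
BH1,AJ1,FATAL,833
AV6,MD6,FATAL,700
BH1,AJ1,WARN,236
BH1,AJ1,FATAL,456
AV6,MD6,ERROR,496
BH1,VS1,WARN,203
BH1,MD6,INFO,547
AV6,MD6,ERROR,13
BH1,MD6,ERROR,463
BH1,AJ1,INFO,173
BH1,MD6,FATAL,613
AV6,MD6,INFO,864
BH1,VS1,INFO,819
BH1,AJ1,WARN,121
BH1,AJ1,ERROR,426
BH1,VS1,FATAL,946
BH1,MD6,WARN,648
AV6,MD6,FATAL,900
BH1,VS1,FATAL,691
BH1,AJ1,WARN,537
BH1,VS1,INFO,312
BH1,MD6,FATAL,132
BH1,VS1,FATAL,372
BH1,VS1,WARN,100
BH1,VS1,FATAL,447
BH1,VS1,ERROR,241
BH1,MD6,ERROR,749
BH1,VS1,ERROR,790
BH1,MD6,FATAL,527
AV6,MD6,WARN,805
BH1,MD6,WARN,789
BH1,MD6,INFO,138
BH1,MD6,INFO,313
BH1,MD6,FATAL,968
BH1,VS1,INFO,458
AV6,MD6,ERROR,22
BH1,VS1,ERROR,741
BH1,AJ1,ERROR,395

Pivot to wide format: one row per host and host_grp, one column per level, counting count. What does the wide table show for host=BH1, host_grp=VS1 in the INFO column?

Rows with host=BH1, host_grp=VS1 and level=INFO: count values are 964, 448, 819, 312, 458.
5 rows match — count = 5.

5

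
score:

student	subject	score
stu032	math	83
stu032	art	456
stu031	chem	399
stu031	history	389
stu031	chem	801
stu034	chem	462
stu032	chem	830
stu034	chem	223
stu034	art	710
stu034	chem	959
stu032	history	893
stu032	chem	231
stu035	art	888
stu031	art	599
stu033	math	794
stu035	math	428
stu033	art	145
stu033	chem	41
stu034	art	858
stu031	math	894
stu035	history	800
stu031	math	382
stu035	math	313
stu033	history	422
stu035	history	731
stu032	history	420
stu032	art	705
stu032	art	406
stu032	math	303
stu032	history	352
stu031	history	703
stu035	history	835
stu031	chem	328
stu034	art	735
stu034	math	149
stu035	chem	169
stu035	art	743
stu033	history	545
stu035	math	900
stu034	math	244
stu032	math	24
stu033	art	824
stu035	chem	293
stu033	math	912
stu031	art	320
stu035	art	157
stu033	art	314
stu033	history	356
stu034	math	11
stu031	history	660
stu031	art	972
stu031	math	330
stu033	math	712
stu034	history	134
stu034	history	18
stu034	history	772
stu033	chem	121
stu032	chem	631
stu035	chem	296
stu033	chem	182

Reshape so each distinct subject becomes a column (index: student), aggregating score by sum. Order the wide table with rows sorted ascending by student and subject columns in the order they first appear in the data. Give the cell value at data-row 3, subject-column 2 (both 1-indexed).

1283

With rows sorted ascending by student, row 3 is student=stu033. subject columns in first-appearance order: math, art, chem, history; column 2 is art.
Long rows with student=stu033, subject=art: 145 + 824 + 314 = 1283.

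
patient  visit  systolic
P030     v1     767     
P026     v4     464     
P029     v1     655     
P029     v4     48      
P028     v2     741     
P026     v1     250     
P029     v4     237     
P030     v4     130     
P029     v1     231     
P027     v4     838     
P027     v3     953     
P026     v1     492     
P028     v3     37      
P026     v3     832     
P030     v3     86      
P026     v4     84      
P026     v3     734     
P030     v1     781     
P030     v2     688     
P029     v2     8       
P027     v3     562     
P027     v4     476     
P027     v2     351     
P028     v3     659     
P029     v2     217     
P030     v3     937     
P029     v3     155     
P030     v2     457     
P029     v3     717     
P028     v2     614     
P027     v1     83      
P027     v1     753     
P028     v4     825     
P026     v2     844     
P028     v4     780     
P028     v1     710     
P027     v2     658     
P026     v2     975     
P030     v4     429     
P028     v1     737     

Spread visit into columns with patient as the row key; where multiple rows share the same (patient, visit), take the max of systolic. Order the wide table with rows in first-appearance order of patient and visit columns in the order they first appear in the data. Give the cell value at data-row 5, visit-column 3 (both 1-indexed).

With rows in first-appearance order of patient, row 5 is patient=P027. visit columns in first-appearance order: v1, v4, v2, v3; column 3 is v2.
Long rows with patient=P027, visit=v2: max(351, 658) = 658.

658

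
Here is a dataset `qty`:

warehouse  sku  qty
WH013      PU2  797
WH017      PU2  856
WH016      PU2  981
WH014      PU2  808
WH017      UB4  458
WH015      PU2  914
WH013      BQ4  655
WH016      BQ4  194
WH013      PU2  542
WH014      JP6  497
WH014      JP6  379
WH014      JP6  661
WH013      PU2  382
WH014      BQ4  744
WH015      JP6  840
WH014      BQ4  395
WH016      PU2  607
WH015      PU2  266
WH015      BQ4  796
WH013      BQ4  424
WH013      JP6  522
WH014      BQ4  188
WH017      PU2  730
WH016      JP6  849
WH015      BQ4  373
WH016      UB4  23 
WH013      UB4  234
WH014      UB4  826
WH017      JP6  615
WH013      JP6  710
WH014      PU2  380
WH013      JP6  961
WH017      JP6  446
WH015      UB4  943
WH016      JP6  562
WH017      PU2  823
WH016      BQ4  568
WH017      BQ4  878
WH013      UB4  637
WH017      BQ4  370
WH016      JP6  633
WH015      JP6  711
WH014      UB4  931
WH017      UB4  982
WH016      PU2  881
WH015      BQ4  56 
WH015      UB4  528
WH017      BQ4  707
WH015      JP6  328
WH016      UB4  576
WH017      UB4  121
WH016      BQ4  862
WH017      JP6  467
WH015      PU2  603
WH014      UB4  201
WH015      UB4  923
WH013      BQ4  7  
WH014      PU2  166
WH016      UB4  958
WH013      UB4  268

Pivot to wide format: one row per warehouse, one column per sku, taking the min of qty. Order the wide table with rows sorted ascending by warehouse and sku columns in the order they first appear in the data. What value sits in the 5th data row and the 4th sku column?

446

With rows sorted ascending by warehouse, row 5 is warehouse=WH017. sku columns in first-appearance order: PU2, UB4, BQ4, JP6; column 4 is JP6.
Long rows with warehouse=WH017, sku=JP6: min(615, 446, 467) = 446.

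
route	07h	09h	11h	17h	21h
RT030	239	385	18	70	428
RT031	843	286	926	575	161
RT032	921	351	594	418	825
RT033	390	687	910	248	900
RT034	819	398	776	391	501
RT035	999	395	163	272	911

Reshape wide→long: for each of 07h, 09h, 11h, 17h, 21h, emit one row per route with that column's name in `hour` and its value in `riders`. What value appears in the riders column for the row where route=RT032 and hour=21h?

Unpivoting turns each (route, wide-column) pair into one long row.
The wide cell at row RT032, column 21h holds 825, so the long row (RT032, 21h) has riders=825.

825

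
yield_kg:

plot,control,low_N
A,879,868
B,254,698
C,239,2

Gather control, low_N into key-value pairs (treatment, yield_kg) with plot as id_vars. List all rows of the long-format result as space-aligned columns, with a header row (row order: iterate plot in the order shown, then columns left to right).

Each (plot, column) pair becomes one row: 3 × 2 = 6 rows.
For example, (A, control) → yield_kg=879.

plot  treatment  yield_kg
A     control    879     
A     low_N      868     
B     control    254     
B     low_N      698     
C     control    239     
C     low_N      2       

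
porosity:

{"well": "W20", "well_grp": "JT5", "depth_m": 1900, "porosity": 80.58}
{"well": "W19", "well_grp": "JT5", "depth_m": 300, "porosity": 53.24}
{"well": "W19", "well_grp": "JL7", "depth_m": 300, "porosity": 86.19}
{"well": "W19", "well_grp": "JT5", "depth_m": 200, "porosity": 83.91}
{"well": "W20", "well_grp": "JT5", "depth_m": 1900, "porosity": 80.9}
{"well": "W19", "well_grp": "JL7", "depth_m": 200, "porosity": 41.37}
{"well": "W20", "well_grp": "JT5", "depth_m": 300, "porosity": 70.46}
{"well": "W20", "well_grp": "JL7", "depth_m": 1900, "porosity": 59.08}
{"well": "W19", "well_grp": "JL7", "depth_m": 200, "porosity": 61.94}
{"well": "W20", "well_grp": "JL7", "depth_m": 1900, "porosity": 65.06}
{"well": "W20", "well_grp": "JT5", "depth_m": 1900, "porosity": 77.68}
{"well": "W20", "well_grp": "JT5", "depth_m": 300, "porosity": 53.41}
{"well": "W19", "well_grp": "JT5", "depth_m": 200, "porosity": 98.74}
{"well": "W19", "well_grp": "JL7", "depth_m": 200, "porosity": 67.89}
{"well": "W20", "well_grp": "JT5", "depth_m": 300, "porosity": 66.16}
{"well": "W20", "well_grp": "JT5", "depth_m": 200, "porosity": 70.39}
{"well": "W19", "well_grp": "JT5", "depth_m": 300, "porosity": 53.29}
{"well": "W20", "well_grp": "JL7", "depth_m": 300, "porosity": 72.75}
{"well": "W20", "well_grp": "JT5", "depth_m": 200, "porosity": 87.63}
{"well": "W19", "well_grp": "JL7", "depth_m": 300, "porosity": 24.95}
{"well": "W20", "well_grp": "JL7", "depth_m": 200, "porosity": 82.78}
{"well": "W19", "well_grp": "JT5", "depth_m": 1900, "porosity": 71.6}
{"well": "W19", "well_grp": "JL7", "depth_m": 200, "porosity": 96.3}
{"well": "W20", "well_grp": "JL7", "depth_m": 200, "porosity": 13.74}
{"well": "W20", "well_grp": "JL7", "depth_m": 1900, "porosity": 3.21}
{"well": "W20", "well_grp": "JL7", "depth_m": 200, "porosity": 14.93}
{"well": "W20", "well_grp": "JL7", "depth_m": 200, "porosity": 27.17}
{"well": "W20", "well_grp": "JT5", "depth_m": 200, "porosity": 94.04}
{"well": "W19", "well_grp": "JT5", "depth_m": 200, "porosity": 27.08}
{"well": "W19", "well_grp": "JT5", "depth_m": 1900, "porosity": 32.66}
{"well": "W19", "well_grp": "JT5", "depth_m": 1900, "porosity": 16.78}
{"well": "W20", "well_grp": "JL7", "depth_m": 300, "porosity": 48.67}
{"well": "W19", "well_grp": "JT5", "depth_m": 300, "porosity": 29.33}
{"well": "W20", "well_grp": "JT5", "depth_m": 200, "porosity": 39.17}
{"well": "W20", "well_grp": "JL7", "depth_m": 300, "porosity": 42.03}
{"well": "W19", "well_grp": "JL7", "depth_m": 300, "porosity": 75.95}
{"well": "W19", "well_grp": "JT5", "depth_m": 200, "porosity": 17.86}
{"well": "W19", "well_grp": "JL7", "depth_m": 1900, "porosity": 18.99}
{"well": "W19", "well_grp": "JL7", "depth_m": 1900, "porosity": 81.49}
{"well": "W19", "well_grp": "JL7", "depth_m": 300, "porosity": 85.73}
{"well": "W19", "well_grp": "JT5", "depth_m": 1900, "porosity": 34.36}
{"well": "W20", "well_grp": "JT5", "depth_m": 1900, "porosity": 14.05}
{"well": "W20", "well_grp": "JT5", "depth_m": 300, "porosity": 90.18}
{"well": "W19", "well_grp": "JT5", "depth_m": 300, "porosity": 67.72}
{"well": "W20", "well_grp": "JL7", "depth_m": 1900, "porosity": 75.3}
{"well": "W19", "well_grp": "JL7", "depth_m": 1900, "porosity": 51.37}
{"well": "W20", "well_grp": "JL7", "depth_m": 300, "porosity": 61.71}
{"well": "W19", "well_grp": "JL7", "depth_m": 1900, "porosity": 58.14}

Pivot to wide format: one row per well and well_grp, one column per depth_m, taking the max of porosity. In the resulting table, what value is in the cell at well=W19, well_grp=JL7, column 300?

86.19

Rows with well=W19, well_grp=JL7 and depth_m=300: porosity values are 86.19, 24.95, 75.95, 85.73.
max(86.19, 24.95, 75.95, 85.73) = 86.19.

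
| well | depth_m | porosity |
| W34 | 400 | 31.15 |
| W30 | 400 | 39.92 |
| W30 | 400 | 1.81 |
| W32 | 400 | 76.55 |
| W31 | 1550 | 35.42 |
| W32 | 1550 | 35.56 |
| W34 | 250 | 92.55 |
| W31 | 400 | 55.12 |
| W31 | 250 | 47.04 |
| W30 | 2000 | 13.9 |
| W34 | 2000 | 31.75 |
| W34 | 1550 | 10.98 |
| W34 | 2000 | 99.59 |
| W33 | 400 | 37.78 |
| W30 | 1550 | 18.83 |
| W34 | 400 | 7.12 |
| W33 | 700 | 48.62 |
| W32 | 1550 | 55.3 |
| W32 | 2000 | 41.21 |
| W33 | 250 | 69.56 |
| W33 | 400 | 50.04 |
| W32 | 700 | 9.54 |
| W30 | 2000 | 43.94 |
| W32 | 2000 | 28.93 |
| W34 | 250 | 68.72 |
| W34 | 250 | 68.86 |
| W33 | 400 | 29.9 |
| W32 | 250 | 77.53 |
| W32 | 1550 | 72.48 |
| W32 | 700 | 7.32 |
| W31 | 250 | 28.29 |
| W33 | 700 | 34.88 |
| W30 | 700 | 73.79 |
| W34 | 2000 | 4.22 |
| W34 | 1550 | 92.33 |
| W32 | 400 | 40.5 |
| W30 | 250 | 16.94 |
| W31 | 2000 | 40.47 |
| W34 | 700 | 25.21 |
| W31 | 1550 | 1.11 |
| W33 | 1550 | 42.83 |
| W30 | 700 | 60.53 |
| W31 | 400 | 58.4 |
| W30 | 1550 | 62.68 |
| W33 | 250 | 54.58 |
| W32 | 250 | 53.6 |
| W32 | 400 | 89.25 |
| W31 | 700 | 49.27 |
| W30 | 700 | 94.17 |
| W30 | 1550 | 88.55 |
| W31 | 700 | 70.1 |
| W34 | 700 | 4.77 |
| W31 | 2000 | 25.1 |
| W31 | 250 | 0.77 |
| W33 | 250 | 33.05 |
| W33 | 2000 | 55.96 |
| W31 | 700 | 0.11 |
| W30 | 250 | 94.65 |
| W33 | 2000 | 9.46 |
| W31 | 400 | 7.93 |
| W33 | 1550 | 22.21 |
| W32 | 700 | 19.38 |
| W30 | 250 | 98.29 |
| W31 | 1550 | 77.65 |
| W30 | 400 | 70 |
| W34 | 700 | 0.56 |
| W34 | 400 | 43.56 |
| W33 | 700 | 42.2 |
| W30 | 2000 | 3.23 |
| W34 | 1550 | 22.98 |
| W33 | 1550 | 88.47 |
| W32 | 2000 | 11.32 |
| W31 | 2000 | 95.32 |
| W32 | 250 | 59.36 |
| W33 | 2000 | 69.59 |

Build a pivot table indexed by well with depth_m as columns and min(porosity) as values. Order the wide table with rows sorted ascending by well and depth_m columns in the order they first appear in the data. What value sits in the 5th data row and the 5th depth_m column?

0.56

With rows sorted ascending by well, row 5 is well=W34. depth_m columns in first-appearance order: 400, 1550, 250, 2000, 700; column 5 is 700.
Long rows with well=W34, depth_m=700: min(25.21, 4.77, 0.56) = 0.56.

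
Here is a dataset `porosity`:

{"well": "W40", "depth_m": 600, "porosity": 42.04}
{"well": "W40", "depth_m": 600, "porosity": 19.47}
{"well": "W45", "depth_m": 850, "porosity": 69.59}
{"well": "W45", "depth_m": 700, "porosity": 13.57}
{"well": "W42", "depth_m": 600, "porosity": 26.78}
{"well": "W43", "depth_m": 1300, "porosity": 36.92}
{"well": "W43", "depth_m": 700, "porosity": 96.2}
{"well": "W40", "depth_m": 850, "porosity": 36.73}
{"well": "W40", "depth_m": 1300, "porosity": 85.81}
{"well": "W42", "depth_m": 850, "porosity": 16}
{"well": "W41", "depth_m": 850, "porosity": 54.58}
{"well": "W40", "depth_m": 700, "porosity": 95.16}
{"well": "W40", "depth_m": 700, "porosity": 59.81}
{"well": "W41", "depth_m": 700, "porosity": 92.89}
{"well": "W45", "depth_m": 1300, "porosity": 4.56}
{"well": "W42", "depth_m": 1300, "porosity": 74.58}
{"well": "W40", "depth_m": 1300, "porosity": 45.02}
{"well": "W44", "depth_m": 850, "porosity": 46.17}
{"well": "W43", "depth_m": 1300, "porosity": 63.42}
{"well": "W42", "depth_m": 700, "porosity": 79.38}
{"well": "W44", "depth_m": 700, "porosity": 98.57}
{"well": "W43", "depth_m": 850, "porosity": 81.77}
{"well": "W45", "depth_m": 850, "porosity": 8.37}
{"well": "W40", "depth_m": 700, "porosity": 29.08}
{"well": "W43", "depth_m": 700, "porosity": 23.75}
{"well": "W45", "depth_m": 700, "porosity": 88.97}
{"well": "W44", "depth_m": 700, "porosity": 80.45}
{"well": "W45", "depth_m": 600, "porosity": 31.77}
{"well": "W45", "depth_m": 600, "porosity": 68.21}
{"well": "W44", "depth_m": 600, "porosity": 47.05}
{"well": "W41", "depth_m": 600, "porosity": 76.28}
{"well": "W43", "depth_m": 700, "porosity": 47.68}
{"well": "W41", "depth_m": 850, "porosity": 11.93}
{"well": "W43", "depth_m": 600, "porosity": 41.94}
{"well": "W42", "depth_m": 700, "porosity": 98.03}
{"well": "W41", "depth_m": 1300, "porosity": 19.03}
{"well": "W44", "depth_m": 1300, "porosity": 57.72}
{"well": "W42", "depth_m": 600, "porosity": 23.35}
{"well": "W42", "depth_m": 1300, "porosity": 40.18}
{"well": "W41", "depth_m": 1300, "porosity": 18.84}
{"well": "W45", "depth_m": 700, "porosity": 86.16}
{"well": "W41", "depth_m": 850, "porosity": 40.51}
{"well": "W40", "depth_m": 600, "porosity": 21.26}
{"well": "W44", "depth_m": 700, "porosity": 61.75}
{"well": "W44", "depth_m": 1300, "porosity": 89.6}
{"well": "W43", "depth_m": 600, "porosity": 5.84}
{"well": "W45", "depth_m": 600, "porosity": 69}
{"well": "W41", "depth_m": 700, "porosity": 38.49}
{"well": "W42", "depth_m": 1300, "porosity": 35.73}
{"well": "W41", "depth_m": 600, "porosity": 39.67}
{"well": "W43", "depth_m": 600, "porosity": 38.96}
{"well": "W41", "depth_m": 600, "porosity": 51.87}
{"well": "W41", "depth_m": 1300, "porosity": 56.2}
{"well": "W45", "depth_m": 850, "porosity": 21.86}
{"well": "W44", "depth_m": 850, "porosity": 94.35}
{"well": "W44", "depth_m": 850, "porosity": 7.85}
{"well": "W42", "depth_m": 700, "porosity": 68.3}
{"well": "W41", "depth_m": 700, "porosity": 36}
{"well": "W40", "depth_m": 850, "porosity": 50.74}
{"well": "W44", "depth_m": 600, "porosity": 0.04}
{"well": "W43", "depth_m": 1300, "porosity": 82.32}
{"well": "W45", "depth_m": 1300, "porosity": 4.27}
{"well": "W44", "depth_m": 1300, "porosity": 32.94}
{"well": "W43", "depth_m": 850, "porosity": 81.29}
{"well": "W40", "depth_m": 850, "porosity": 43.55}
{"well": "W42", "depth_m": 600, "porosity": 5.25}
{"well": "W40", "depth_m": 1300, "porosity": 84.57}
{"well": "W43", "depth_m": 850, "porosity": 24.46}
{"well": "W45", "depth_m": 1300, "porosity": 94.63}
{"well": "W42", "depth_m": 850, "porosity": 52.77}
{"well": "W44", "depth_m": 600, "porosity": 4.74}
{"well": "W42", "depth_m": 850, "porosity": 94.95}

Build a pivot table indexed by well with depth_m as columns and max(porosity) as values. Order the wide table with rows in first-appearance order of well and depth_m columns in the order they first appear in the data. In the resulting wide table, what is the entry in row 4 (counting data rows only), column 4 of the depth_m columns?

82.32

With rows in first-appearance order of well, row 4 is well=W43. depth_m columns in first-appearance order: 600, 850, 700, 1300; column 4 is 1300.
Long rows with well=W43, depth_m=1300: max(36.92, 63.42, 82.32) = 82.32.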